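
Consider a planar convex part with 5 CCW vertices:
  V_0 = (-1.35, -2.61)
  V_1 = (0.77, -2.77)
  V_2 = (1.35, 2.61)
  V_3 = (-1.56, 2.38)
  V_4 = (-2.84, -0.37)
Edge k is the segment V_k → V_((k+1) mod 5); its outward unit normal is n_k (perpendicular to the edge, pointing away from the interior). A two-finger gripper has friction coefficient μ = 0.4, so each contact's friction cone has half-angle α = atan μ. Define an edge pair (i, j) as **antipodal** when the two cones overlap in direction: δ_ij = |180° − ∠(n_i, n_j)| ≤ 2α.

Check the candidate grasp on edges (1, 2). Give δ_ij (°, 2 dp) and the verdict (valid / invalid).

δ = 79.33°, invalid

α = atan 0.4 = 21.80°;  2α = 43.60°
edge 1: e_1 = (+0.58, +5.38);  n_1 = (+0.9942, -0.1072)
edge 2: e_2 = (-2.91, -0.23);  n_2 = (-0.0788, +0.9969)
∠(n_1, n_2) = 100.67°
δ = |180° − 100.67°| = 79.33°
79.33° > 2α = 43.60°  →  invalid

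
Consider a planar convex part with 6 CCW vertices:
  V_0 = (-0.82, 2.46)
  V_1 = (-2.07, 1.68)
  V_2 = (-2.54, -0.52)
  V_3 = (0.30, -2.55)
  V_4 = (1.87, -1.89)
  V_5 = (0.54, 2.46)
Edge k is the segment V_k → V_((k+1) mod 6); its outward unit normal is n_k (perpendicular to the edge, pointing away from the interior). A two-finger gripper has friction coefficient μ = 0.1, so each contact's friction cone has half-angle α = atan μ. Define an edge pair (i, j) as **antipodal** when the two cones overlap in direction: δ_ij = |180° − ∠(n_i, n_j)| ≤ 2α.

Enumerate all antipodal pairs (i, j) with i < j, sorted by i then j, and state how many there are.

count = 1; pairs: (0,3)

α = atan 0.1 = 5.71°;  2α = 11.42°
n_0 = (-0.5294, +0.8484)
n_1 = (-0.9779, +0.2089)
n_2 = (-0.5815, -0.8135)
n_3 = (+0.3875, -0.9219)
n_4 = (+0.9563, +0.2924)
n_5 = (+0.0000, +1.0000)
  (0,1): δ = 134.02°  ·
  (0,2): δ = 67.52°  ·
  (0,3): δ = 9.16°  ✓
  (0,4): δ = 75.04°  ·
  (0,5): δ = 148.04°  ·
  (1,2): δ = 113.50°  ·
  (1,3): δ = 55.14°  ·
  (1,4): δ = 29.06°  ·
  (1,5): δ = 102.06°  ·
  (2,3): δ = 121.64°  ·
  (2,4): δ = 37.44°  ·
  (2,5): δ = 35.56°  ·
  (3,4): δ = 95.80°  ·
  (3,5): δ = 22.80°  ·
  (4,5): δ = 107.00°  ·
antipodal pairs: 1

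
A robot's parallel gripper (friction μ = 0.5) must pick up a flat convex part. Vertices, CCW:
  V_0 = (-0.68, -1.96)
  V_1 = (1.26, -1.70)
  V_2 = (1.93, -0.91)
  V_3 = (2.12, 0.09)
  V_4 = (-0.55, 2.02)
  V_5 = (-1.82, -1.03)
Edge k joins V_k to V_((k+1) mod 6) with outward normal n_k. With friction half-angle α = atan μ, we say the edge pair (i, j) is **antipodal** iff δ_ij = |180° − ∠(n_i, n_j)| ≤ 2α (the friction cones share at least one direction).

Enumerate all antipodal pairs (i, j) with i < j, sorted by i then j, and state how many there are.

α = atan 0.5 = 26.57°;  2α = 53.13°
n_0 = (+0.1328, -0.9911)
n_1 = (+0.7627, -0.6468)
n_2 = (+0.9824, -0.1867)
n_3 = (+0.5858, +0.8104)
n_4 = (-0.9232, +0.3844)
n_5 = (-0.6321, -0.7749)
  (0,1): δ = 137.93°  ·
  (0,2): δ = 108.39°  ·
  (0,3): δ = 43.49°  ✓
  (0,4): δ = 59.76°  ·
  (0,5): δ = 133.16°  ·
  (1,2): δ = 150.46°  ·
  (1,3): δ = 85.56°  ·
  (1,4): δ = 17.69°  ✓
  (1,5): δ = 91.09°  ·
  (2,3): δ = 115.10°  ·
  (2,4): δ = 11.85°  ✓
  (2,5): δ = 61.55°  ·
  (3,4): δ = 76.75°  ·
  (3,5): δ = 3.35°  ✓
  (4,5): δ = 106.60°  ·
antipodal pairs: 4

count = 4; pairs: (0,3), (1,4), (2,4), (3,5)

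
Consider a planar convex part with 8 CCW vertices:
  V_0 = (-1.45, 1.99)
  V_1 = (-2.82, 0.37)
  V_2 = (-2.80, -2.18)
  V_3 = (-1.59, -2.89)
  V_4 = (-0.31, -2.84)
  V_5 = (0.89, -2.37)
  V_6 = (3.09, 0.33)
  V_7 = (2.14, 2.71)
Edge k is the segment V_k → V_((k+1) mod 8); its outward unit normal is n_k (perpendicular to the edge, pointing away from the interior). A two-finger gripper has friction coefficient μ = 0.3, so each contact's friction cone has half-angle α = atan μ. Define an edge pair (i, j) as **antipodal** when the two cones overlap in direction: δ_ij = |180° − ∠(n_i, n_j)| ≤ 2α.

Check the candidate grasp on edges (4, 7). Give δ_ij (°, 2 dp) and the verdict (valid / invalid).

α = atan 0.3 = 16.70°;  2α = 33.40°
edge 4: e_4 = (+1.20, +0.47);  n_4 = (+0.3647, -0.9311)
edge 7: e_7 = (-3.59, -0.72);  n_7 = (-0.1966, +0.9805)
∠(n_4, n_7) = 169.95°
δ = |180° − 169.95°| = 10.05°
10.05° ≤ 2α = 33.40°  →  valid

δ = 10.05°, valid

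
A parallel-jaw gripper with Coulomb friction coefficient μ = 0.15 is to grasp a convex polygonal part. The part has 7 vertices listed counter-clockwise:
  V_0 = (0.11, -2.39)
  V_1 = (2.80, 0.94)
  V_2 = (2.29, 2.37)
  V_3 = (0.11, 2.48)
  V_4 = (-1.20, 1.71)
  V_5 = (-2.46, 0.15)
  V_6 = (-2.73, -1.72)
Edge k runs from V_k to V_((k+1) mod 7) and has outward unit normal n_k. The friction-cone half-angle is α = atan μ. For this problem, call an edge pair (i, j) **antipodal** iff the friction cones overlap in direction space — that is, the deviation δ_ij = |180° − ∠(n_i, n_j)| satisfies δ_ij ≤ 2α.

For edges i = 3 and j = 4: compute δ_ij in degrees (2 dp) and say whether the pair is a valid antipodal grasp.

δ = 159.37°, invalid

α = atan 0.15 = 8.53°;  2α = 17.06°
edge 3: e_3 = (-1.31, -0.77);  n_3 = (-0.5067, +0.8621)
edge 4: e_4 = (-1.26, -1.56);  n_4 = (-0.7779, +0.6283)
∠(n_3, n_4) = 20.63°
δ = |180° − 20.63°| = 159.37°
159.37° > 2α = 17.06°  →  invalid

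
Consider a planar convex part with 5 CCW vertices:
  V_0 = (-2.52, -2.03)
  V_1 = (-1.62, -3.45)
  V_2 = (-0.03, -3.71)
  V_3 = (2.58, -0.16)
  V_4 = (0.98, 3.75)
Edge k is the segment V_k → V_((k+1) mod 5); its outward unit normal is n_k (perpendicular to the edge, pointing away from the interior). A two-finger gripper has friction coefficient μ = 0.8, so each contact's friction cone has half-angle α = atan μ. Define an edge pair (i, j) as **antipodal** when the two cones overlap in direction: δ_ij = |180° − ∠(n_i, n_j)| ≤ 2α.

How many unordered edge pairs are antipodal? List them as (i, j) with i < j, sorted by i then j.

count = 6; pairs: (0,2), (0,3), (1,3), (1,4), (2,4), (3,4)

α = atan 0.8 = 38.66°;  2α = 77.32°
n_0 = (-0.8446, -0.5353)
n_1 = (-0.1614, -0.9869)
n_2 = (+0.8057, -0.5923)
n_3 = (+0.9255, +0.3787)
n_4 = (-0.8554, +0.5180)
  (0,1): δ = 131.65°  ·
  (0,2): δ = 68.69°  ✓
  (0,3): δ = 10.11°  ✓
  (0,4): δ = 116.44°  ·
  (1,2): δ = 117.04°  ·
  (1,3): δ = 58.46°  ✓
  (1,4): δ = 68.09°  ✓
  (2,3): δ = 121.42°  ·
  (2,4): δ = 5.13°  ✓
  (3,4): δ = 53.45°  ✓
antipodal pairs: 6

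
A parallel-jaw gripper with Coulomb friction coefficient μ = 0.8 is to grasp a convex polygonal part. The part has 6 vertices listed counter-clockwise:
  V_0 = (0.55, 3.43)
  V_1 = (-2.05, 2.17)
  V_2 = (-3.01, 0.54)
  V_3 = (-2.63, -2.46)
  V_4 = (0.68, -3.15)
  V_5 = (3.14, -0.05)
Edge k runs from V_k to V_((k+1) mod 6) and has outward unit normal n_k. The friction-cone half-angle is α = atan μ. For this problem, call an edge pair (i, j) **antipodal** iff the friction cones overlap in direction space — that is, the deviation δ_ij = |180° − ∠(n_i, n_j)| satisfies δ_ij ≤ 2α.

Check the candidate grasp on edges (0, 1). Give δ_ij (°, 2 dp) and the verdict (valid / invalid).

δ = 146.35°, invalid

α = atan 0.8 = 38.66°;  2α = 77.32°
edge 0: e_0 = (-2.60, -1.26);  n_0 = (-0.4361, +0.8999)
edge 1: e_1 = (-0.96, -1.63);  n_1 = (-0.8617, +0.5075)
∠(n_0, n_1) = 33.65°
δ = |180° − 33.65°| = 146.35°
146.35° > 2α = 77.32°  →  invalid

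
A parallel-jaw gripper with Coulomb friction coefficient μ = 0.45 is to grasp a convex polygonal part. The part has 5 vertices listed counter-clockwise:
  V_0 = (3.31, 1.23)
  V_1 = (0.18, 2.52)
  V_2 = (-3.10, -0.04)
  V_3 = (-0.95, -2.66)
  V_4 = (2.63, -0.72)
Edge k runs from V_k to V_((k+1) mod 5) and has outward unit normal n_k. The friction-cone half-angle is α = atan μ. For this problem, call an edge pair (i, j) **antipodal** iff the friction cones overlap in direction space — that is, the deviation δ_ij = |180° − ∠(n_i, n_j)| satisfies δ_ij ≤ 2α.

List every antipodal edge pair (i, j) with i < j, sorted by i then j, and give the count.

α = atan 0.45 = 24.23°;  2α = 48.46°
n_0 = (+0.3810, +0.9246)
n_1 = (-0.6153, +0.7883)
n_2 = (-0.7730, -0.6344)
n_3 = (+0.4764, -0.8792)
n_4 = (+0.9442, -0.3293)
  (0,1): δ = 119.63°  ·
  (0,2): δ = 28.23°  ✓
  (0,3): δ = 50.85°  ·
  (0,4): δ = 93.17°  ·
  (1,2): δ = 88.60°  ·
  (1,3): δ = 9.52°  ✓
  (1,4): δ = 32.80°  ✓
  (2,3): δ = 100.92°  ·
  (2,4): δ = 58.60°  ·
  (3,4): δ = 137.68°  ·
antipodal pairs: 3

count = 3; pairs: (0,2), (1,3), (1,4)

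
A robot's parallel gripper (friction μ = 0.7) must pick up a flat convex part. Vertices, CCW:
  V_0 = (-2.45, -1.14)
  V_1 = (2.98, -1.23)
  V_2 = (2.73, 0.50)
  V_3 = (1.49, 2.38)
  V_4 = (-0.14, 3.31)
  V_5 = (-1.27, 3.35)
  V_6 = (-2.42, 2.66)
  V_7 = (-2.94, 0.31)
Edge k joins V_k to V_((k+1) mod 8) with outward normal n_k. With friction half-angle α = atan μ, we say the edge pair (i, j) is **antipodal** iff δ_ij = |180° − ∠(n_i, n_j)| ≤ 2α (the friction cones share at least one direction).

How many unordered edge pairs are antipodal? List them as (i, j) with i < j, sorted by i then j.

count = 11; pairs: (0,2), (0,3), (0,4), (0,5), (1,5), (1,6), (1,7), (2,6), (2,7), (3,7), (4,7)

α = atan 0.7 = 34.99°;  2α = 69.98°
n_0 = (-0.0166, -0.9999)
n_1 = (+0.9897, +0.1430)
n_2 = (+0.8348, +0.5506)
n_3 = (+0.4956, +0.8686)
n_4 = (+0.0354, +0.9994)
n_5 = (-0.5145, +0.8575)
n_6 = (-0.9764, +0.2161)
n_7 = (-0.9474, -0.3201)
  (0,1): δ = 80.83°  ·
  (0,2): δ = 55.64°  ✓
  (0,3): δ = 28.76°  ✓
  (0,4): δ = 1.08°  ✓
  (0,5): δ = 31.91°  ✓
  (0,6): δ = 78.47°  ·
  (0,7): δ = 109.62°  ·
  (1,2): δ = 154.81°  ·
  (1,3): δ = 127.93°  ·
  (1,4): δ = 100.25°  ·
  (1,5): δ = 67.26°  ✓
  (1,6): δ = 20.70°  ✓
  (1,7): δ = 10.45°  ✓
  (2,3): δ = 153.11°  ·
  (2,4): δ = 125.44°  ·
  (2,5): δ = 92.44°  ·
  (2,6): δ = 45.88°  ✓
  (2,7): δ = 14.74°  ✓
  (3,4): δ = 152.32°  ·
  (3,5): δ = 119.33°  ·
  (3,6): δ = 72.77°  ·
  (3,7): δ = 41.62°  ✓
  (4,5): δ = 147.01°  ·
  (4,6): δ = 100.45°  ·
  (4,7): δ = 69.30°  ✓
  (5,6): δ = 133.44°  ·
  (5,7): δ = 102.29°  ·
  (6,7): δ = 148.85°  ·
antipodal pairs: 11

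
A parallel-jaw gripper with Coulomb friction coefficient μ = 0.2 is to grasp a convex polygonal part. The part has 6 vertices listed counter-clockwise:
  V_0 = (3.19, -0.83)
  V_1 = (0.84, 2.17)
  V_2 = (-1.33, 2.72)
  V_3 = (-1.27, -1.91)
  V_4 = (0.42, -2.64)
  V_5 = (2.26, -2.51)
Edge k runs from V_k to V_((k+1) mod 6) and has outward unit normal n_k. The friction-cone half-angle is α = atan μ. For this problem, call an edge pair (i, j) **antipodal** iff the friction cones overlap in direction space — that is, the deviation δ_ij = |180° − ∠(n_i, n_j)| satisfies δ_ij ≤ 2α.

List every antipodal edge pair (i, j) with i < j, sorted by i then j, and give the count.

α = atan 0.2 = 11.31°;  2α = 22.62°
n_0 = (+0.7872, +0.6167)
n_1 = (+0.2457, +0.9693)
n_2 = (-0.9999, -0.0130)
n_3 = (-0.3965, -0.9180)
n_4 = (+0.0705, -0.9975)
n_5 = (+0.8749, -0.4843)
  (0,1): δ = 142.30°  ·
  (0,2): δ = 37.33°  ·
  (0,3): δ = 28.57°  ·
  (0,4): δ = 55.97°  ·
  (0,5): δ = 112.96°  ·
  (1,2): δ = 75.04°  ·
  (1,3): δ = 9.14°  ✓
  (1,4): δ = 18.26°  ✓
  (1,5): δ = 75.25°  ·
  (2,3): δ = 114.10°  ·
  (2,4): δ = 86.70°  ·
  (2,5): δ = 29.71°  ·
  (3,4): δ = 152.60°  ·
  (3,5): δ = 95.61°  ·
  (4,5): δ = 123.01°  ·
antipodal pairs: 2

count = 2; pairs: (1,3), (1,4)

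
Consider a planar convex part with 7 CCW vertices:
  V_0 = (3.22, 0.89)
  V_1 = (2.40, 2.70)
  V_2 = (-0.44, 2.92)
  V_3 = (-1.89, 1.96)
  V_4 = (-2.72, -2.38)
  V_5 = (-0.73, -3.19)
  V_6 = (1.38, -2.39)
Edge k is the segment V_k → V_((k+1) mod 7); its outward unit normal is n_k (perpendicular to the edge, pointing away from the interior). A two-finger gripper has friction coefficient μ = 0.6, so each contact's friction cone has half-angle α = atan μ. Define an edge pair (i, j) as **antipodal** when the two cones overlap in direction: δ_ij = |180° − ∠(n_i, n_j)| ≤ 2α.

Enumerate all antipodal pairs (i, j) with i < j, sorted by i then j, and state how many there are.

count = 9; pairs: (0,3), (0,4), (1,4), (1,5), (2,4), (2,5), (2,6), (3,5), (3,6)

α = atan 0.6 = 30.96°;  2α = 61.93°
n_0 = (+0.9109, +0.4127)
n_1 = (+0.0772, +0.9970)
n_2 = (-0.5520, +0.8338)
n_3 = (-0.9822, +0.1878)
n_4 = (-0.3770, -0.9262)
n_5 = (+0.3545, -0.9350)
n_6 = (+0.8721, -0.4893)
  (0,1): δ = 118.80°  ·
  (0,2): δ = 80.87°  ·
  (0,3): δ = 35.20°  ✓
  (0,4): δ = 43.48°  ✓
  (0,5): δ = 86.39°  ·
  (0,6): δ = 126.34°  ·
  (1,2): δ = 142.06°  ·
  (1,3): δ = 96.40°  ·
  (1,4): δ = 17.72°  ✓
  (1,5): δ = 25.19°  ✓
  (1,6): δ = 65.14°  ·
  (2,3): δ = 134.33°  ·
  (2,4): δ = 55.66°  ✓
  (2,5): δ = 12.74°  ✓
  (2,6): δ = 27.20°  ✓
  (3,4): δ = 101.32°  ·
  (3,5): δ = 58.41°  ✓
  (3,6): δ = 18.46°  ✓
  (4,5): δ = 137.09°  ·
  (4,6): δ = 97.14°  ·
  (5,6): δ = 140.06°  ·
antipodal pairs: 9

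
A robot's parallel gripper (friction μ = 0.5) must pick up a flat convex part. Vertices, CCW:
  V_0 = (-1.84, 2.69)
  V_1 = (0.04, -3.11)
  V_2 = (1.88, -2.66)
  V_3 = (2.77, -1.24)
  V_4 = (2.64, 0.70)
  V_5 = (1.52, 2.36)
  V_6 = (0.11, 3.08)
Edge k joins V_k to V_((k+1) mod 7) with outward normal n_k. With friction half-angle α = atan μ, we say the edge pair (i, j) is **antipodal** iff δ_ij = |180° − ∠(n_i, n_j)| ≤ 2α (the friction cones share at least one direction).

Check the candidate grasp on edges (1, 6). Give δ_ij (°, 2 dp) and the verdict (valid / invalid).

δ = 2.43°, valid

α = atan 0.5 = 26.57°;  2α = 53.13°
edge 1: e_1 = (+1.84, +0.45);  n_1 = (+0.2376, -0.9714)
edge 6: e_6 = (-1.95, -0.39);  n_6 = (-0.1961, +0.9806)
∠(n_1, n_6) = 177.57°
δ = |180° − 177.57°| = 2.43°
2.43° ≤ 2α = 53.13°  →  valid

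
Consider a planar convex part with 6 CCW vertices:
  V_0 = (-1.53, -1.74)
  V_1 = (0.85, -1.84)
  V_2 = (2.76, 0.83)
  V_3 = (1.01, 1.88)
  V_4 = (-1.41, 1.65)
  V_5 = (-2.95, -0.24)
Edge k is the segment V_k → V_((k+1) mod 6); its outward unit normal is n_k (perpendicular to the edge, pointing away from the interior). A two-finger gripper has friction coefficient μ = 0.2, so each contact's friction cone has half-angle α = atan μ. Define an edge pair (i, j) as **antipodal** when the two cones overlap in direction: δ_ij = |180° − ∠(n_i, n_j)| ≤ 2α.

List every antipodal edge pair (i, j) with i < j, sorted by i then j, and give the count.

α = atan 0.2 = 11.31°;  2α = 22.62°
n_0 = (-0.0420, -0.9991)
n_1 = (+0.8133, -0.5818)
n_2 = (+0.5145, +0.8575)
n_3 = (-0.0946, +0.9955)
n_4 = (-0.7752, +0.6317)
n_5 = (-0.7262, -0.6875)
  (0,1): δ = 123.17°  ·
  (0,2): δ = 28.56°  ·
  (0,3): δ = 7.84°  ✓
  (0,4): δ = 53.23°  ·
  (0,5): δ = 135.84°  ·
  (1,2): δ = 85.39°  ·
  (1,3): δ = 48.99°  ·
  (1,4): δ = 3.60°  ✓
  (1,5): δ = 79.01°  ·
  (2,3): δ = 143.61°  ·
  (2,4): δ = 98.21°  ·
  (2,5): δ = 15.61°  ✓
  (3,4): δ = 134.60°  ·
  (3,5): δ = 52.00°  ·
  (4,5): δ = 97.40°  ·
antipodal pairs: 3

count = 3; pairs: (0,3), (1,4), (2,5)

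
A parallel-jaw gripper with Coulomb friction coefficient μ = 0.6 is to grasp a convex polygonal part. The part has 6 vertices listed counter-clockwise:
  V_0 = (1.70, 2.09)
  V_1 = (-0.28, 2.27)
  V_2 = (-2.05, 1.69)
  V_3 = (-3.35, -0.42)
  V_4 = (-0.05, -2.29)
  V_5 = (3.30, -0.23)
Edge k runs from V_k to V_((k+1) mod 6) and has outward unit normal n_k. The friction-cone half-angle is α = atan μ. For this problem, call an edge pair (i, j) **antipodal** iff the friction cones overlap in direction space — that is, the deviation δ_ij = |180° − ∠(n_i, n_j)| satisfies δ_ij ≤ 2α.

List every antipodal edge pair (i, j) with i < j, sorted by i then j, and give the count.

count = 6; pairs: (0,3), (0,4), (1,3), (1,4), (2,4), (3,5)

α = atan 0.6 = 30.96°;  2α = 61.93°
n_0 = (+0.0905, +0.9959)
n_1 = (-0.3114, +0.9503)
n_2 = (-0.8514, +0.5245)
n_3 = (-0.4930, -0.8700)
n_4 = (+0.5238, -0.8518)
n_5 = (+0.8232, +0.5677)
  (0,1): δ = 156.66°  ·
  (0,2): δ = 116.44°  ·
  (0,3): δ = 24.34°  ✓
  (0,4): δ = 36.78°  ✓
  (0,5): δ = 129.79°  ·
  (1,2): δ = 139.78°  ·
  (1,3): δ = 47.68°  ✓
  (1,4): δ = 13.45°  ✓
  (1,5): δ = 106.45°  ·
  (2,3): δ = 87.90°  ·
  (2,4): δ = 26.77°  ✓
  (2,5): δ = 66.23°  ·
  (3,4): δ = 118.87°  ·
  (3,5): δ = 25.87°  ✓
  (4,5): δ = 87.00°  ·
antipodal pairs: 6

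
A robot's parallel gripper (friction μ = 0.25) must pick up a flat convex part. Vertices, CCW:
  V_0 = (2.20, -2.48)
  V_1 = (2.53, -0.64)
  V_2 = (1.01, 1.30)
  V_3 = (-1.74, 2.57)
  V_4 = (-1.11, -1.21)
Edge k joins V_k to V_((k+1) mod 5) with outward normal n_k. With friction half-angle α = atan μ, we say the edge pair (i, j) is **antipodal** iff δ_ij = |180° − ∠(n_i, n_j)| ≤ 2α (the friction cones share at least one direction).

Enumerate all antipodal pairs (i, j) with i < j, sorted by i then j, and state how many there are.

count = 2; pairs: (0,3), (2,4)

α = atan 0.25 = 14.04°;  2α = 28.07°
n_0 = (+0.9843, -0.1765)
n_1 = (+0.7872, +0.6167)
n_2 = (+0.4193, +0.9079)
n_3 = (-0.9864, -0.1644)
n_4 = (-0.3582, -0.9336)
  (0,1): δ = 131.75°  ·
  (0,2): δ = 104.62°  ·
  (0,3): δ = 19.63°  ✓
  (0,4): δ = 79.18°  ·
  (1,2): δ = 152.87°  ·
  (1,3): δ = 28.62°  ·
  (1,4): δ = 30.93°  ·
  (2,3): δ = 55.75°  ·
  (2,4): δ = 3.80°  ✓
  (3,4): δ = 120.45°  ·
antipodal pairs: 2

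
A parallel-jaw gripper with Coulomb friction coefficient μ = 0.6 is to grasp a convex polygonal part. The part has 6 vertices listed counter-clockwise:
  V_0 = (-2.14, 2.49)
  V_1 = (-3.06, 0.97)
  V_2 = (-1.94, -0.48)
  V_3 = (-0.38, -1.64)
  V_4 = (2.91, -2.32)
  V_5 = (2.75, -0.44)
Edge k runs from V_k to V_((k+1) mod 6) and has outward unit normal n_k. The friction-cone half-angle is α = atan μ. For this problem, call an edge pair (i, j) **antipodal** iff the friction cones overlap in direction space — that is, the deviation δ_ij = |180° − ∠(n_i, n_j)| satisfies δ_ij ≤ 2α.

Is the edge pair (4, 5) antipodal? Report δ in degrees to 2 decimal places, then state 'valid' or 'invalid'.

α = atan 0.6 = 30.96°;  2α = 61.93°
edge 4: e_4 = (-0.16, +1.88);  n_4 = (+0.9964, +0.0848)
edge 5: e_5 = (-4.89, +2.93);  n_5 = (+0.5140, +0.8578)
∠(n_4, n_5) = 54.21°
δ = |180° − 54.21°| = 125.79°
125.79° > 2α = 61.93°  →  invalid

δ = 125.79°, invalid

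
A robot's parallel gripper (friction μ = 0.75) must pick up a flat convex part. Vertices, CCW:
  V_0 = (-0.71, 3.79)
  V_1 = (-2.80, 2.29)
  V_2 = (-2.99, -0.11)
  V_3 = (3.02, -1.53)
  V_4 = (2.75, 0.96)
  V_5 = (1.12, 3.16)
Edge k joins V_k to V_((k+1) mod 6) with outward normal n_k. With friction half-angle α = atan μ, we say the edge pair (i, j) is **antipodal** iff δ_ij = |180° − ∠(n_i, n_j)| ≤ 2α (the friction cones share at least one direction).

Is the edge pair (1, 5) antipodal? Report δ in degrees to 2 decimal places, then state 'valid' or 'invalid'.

δ = 75.53°, invalid

α = atan 0.75 = 36.87°;  2α = 73.74°
edge 1: e_1 = (-0.19, -2.40);  n_1 = (-0.9969, +0.0789)
edge 5: e_5 = (-1.83, +0.63);  n_5 = (+0.3255, +0.9455)
∠(n_1, n_5) = 104.47°
δ = |180° − 104.47°| = 75.53°
75.53° > 2α = 73.74°  →  invalid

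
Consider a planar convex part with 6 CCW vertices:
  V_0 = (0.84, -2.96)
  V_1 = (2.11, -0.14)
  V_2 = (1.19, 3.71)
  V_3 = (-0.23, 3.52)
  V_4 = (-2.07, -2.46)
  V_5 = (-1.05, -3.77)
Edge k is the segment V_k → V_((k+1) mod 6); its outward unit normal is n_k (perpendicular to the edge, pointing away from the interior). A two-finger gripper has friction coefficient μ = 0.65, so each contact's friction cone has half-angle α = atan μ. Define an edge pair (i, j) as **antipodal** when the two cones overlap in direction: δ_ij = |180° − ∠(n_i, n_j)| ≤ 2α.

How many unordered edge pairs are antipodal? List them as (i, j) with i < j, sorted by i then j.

count = 8; pairs: (0,2), (0,3), (0,4), (1,3), (1,4), (2,4), (2,5), (3,5)

α = atan 0.65 = 33.02°;  2α = 66.05°
n_0 = (+0.9118, -0.4106)
n_1 = (+0.9726, +0.2324)
n_2 = (-0.1326, +0.9912)
n_3 = (-0.9558, +0.2941)
n_4 = (-0.7890, -0.6144)
n_5 = (+0.3939, -0.9191)
  (0,1): δ = 142.32°  ·
  (0,2): δ = 58.13°  ✓
  (0,3): δ = 7.14°  ✓
  (0,4): δ = 62.15°  ✓
  (0,5): δ = 137.44°  ·
  (1,2): δ = 95.82°  ·
  (1,3): δ = 30.54°  ✓
  (1,4): δ = 24.47°  ✓
  (1,5): δ = 99.76°  ·
  (2,3): δ = 114.72°  ·
  (2,4): δ = 59.72°  ✓
  (2,5): δ = 15.58°  ✓
  (3,4): δ = 124.99°  ·
  (3,5): δ = 49.70°  ✓
  (4,5): δ = 104.71°  ·
antipodal pairs: 8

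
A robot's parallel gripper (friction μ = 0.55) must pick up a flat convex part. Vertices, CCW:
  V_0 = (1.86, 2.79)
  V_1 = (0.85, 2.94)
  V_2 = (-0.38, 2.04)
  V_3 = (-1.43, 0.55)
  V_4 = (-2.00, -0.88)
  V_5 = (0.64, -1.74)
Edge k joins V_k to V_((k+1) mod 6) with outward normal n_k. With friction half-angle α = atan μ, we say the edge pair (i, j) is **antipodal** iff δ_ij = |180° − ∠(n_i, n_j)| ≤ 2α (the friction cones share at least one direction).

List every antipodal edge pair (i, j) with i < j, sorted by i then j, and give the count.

count = 5; pairs: (0,4), (1,4), (1,5), (2,5), (3,5)

α = atan 0.55 = 28.81°;  2α = 57.62°
n_0 = (+0.1469, +0.9892)
n_1 = (-0.5905, +0.8070)
n_2 = (-0.8174, +0.5760)
n_3 = (-0.9289, +0.3703)
n_4 = (-0.3097, -0.9508)
n_5 = (+0.9656, -0.2600)
  (0,1): δ = 135.36°  ·
  (0,2): δ = 116.72°  ·
  (0,3): δ = 103.28°  ·
  (0,4): δ = 9.60°  ✓
  (0,5): δ = 83.37°  ·
  (1,2): δ = 161.37°  ·
  (1,3): δ = 147.93°  ·
  (1,4): δ = 54.24°  ✓
  (1,5): δ = 38.73°  ✓
  (2,3): δ = 166.56°  ·
  (2,4): δ = 72.87°  ·
  (2,5): δ = 20.10°  ✓
  (3,4): δ = 86.31°  ·
  (3,5): δ = 6.66°  ✓
  (4,5): δ = 87.03°  ·
antipodal pairs: 5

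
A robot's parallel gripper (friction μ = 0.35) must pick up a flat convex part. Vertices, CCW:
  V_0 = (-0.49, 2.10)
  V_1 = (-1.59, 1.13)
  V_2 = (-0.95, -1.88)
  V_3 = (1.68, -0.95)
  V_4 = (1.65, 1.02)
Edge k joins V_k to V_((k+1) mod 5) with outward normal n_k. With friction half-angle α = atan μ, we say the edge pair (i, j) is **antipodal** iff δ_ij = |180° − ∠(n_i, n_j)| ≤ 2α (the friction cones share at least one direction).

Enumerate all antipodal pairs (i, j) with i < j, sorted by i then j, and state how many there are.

count = 2; pairs: (0,2), (1,3)

α = atan 0.35 = 19.29°;  2α = 38.58°
n_0 = (-0.6614, +0.7500)
n_1 = (-0.9781, -0.2080)
n_2 = (+0.3334, -0.9428)
n_3 = (+0.9999, +0.0152)
n_4 = (+0.4505, +0.8928)
  (0,1): δ = 119.40°  ·
  (0,2): δ = 21.93°  ✓
  (0,3): δ = 49.47°  ·
  (0,4): δ = 111.81°  ·
  (1,2): δ = 82.53°  ·
  (1,3): δ = 11.13°  ✓
  (1,4): δ = 51.22°  ·
  (2,3): δ = 108.60°  ·
  (2,4): δ = 46.25°  ·
  (3,4): δ = 117.65°  ·
antipodal pairs: 2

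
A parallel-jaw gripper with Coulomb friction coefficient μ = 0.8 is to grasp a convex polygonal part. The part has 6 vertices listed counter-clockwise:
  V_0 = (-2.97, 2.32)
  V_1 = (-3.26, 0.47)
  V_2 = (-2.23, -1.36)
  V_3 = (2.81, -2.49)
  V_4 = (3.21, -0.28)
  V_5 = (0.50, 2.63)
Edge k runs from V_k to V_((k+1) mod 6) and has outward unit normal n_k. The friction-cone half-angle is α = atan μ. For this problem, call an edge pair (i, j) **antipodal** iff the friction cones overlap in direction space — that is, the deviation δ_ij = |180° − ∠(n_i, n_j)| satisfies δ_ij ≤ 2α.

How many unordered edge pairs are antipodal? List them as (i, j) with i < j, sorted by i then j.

α = atan 0.8 = 38.66°;  2α = 77.32°
n_0 = (-0.9879, +0.1549)
n_1 = (-0.8714, -0.4905)
n_2 = (-0.2188, -0.9758)
n_3 = (+0.9840, -0.1781)
n_4 = (+0.7318, +0.6815)
n_5 = (-0.0890, +0.9960)
  (0,1): δ = 141.72°  ·
  (0,2): δ = 93.73°  ·
  (0,3): δ = 1.35°  ✓
  (0,4): δ = 51.87°  ✓
  (0,5): δ = 104.01°  ·
  (1,2): δ = 132.01°  ·
  (1,3): δ = 39.63°  ✓
  (1,4): δ = 13.59°  ✓
  (1,5): δ = 65.73°  ✓
  (2,3): δ = 87.62°  ·
  (2,4): δ = 34.40°  ✓
  (2,5): δ = 17.74°  ✓
  (3,4): δ = 126.78°  ·
  (3,5): δ = 74.64°  ✓
  (4,5): δ = 127.86°  ·
antipodal pairs: 8

count = 8; pairs: (0,3), (0,4), (1,3), (1,4), (1,5), (2,4), (2,5), (3,5)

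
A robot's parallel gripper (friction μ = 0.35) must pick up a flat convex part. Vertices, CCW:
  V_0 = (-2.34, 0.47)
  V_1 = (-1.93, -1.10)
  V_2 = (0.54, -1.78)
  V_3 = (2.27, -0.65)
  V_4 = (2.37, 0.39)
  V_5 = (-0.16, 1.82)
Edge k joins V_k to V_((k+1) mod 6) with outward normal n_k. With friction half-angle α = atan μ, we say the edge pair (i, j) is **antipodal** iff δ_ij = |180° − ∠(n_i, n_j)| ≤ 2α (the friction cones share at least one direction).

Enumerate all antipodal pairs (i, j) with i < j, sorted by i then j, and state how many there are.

count = 3; pairs: (0,3), (1,4), (2,5)

α = atan 0.35 = 19.29°;  2α = 38.58°
n_0 = (-0.9676, -0.2527)
n_1 = (-0.2654, -0.9641)
n_2 = (+0.5469, -0.8372)
n_3 = (+0.9954, -0.0957)
n_4 = (+0.4921, +0.8706)
n_5 = (-0.5265, +0.8502)
  (0,1): δ = 120.03°  ·
  (0,2): δ = 71.48°  ·
  (0,3): δ = 20.13°  ✓
  (0,4): δ = 45.89°  ·
  (0,5): δ = 107.13°  ·
  (1,2): δ = 131.46°  ·
  (1,3): δ = 80.10°  ·
  (1,4): δ = 14.08°  ✓
  (1,5): δ = 47.16°  ·
  (2,3): δ = 128.64°  ·
  (2,4): δ = 62.63°  ·
  (2,5): δ = 1.38°  ✓
  (3,4): δ = 113.98°  ·
  (3,5): δ = 52.74°  ·
  (4,5): δ = 118.76°  ·
antipodal pairs: 3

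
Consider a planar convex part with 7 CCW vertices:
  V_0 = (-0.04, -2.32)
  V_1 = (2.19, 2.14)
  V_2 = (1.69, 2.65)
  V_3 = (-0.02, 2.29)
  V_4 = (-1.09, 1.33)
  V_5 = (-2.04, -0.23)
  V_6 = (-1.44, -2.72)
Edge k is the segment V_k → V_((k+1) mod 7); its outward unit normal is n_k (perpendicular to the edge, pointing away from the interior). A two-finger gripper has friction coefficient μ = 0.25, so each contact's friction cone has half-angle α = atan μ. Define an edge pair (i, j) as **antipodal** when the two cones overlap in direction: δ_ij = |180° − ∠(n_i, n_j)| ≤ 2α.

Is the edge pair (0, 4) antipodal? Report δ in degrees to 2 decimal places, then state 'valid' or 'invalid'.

δ = 4.78°, valid

α = atan 0.25 = 14.04°;  2α = 28.07°
edge 0: e_0 = (+2.23, +4.46);  n_0 = (+0.8944, -0.4472)
edge 4: e_4 = (-0.95, -1.56);  n_4 = (-0.8541, +0.5201)
∠(n_0, n_4) = 175.22°
δ = |180° − 175.22°| = 4.78°
4.78° ≤ 2α = 28.07°  →  valid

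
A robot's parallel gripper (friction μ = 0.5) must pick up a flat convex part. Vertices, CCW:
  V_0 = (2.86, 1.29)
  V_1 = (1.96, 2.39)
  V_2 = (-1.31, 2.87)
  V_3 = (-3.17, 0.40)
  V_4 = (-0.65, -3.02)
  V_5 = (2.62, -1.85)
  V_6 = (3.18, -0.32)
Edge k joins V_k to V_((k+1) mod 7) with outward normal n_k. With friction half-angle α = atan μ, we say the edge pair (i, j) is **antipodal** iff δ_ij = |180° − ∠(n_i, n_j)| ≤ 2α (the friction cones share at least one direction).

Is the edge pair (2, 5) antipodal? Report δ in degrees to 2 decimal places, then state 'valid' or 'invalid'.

α = atan 0.5 = 26.57°;  2α = 53.13°
edge 2: e_2 = (-1.86, -2.47);  n_2 = (-0.7988, +0.6016)
edge 5: e_5 = (+0.56, +1.53);  n_5 = (+0.9391, -0.3437)
∠(n_2, n_5) = 163.12°
δ = |180° − 163.12°| = 16.88°
16.88° ≤ 2α = 53.13°  →  valid

δ = 16.88°, valid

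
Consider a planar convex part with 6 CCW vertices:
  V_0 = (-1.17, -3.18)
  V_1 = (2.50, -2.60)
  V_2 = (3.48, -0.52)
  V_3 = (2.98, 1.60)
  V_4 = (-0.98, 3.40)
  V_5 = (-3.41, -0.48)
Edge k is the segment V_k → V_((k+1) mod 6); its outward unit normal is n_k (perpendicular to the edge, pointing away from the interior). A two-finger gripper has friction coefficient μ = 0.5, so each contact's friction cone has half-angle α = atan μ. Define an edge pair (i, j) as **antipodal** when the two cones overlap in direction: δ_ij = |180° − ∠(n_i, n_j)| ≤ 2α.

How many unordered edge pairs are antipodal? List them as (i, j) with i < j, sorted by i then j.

α = atan 0.5 = 26.57°;  2α = 53.13°
n_0 = (+0.1561, -0.9877)
n_1 = (+0.9046, -0.4262)
n_2 = (+0.9733, +0.2296)
n_3 = (+0.4138, +0.9104)
n_4 = (-0.8475, +0.5308)
n_5 = (-0.7696, -0.6385)
  (0,1): δ = 124.21°  ·
  (0,2): δ = 85.71°  ·
  (0,3): δ = 33.42°  ✓
  (0,4): δ = 48.96°  ✓
  (0,5): δ = 120.70°  ·
  (1,2): δ = 141.50°  ·
  (1,3): δ = 89.22°  ·
  (1,4): δ = 6.83°  ✓
  (1,5): δ = 64.91°  ·
  (2,3): δ = 127.71°  ·
  (2,4): δ = 45.33°  ✓
  (2,5): δ = 26.41°  ✓
  (3,4): δ = 97.61°  ·
  (3,5): δ = 25.88°  ✓
  (4,5): δ = 108.26°  ·
antipodal pairs: 6

count = 6; pairs: (0,3), (0,4), (1,4), (2,4), (2,5), (3,5)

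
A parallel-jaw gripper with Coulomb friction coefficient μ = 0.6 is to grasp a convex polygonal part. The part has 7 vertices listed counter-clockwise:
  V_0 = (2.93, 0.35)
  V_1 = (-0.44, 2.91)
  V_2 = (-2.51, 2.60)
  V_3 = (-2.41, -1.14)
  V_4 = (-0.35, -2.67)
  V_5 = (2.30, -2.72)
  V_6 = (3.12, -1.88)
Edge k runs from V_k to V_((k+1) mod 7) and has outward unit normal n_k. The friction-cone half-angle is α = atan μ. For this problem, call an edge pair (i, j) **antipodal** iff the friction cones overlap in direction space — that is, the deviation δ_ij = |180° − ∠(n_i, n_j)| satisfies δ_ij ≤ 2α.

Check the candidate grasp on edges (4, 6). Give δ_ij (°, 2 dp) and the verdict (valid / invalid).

δ = 84.05°, invalid

α = atan 0.6 = 30.96°;  2α = 61.93°
edge 4: e_4 = (+2.65, -0.05);  n_4 = (-0.0189, -0.9998)
edge 6: e_6 = (-0.19, +2.23);  n_6 = (+0.9964, +0.0849)
∠(n_4, n_6) = 95.95°
δ = |180° − 95.95°| = 84.05°
84.05° > 2α = 61.93°  →  invalid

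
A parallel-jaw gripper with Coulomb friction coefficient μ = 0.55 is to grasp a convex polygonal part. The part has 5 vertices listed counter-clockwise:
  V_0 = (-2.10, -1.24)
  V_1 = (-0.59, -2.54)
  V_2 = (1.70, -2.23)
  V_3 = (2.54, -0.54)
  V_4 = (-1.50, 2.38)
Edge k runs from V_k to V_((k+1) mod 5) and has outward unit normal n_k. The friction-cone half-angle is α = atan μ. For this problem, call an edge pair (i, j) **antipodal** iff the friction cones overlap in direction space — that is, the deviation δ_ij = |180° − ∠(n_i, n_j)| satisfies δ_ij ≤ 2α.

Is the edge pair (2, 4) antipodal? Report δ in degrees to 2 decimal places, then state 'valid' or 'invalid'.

δ = 17.02°, valid

α = atan 0.55 = 28.81°;  2α = 57.62°
edge 2: e_2 = (+0.84, +1.69);  n_2 = (+0.8955, -0.4451)
edge 4: e_4 = (-0.60, -3.62);  n_4 = (-0.9865, +0.1635)
∠(n_2, n_4) = 162.98°
δ = |180° − 162.98°| = 17.02°
17.02° ≤ 2α = 57.62°  →  valid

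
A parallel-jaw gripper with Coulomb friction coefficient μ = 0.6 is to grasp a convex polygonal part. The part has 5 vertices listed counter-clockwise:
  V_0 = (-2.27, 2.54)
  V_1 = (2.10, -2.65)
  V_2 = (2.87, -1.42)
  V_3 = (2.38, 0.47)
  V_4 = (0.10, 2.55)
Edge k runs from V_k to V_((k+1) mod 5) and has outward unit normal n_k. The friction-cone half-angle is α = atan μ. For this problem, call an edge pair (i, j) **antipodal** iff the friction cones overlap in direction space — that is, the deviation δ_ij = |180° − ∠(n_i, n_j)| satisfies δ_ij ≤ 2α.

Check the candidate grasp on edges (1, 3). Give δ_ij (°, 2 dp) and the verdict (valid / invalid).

δ = 100.33°, invalid

α = atan 0.6 = 30.96°;  2α = 61.93°
edge 1: e_1 = (+0.77, +1.23);  n_1 = (+0.8476, -0.5306)
edge 3: e_3 = (-2.28, +2.08);  n_3 = (+0.6740, +0.7388)
∠(n_1, n_3) = 79.67°
δ = |180° − 79.67°| = 100.33°
100.33° > 2α = 61.93°  →  invalid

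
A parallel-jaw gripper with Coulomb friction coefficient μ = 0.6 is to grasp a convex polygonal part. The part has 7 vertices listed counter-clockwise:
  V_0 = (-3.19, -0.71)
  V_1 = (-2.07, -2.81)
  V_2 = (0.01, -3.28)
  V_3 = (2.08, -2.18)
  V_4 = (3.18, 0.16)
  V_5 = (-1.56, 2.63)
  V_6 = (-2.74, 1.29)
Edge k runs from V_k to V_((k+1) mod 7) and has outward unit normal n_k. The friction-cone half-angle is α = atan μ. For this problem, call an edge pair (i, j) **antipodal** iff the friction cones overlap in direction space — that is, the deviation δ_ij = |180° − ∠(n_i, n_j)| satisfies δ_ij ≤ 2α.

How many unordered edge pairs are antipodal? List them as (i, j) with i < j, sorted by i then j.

count = 9; pairs: (0,3), (0,4), (1,4), (1,5), (2,4), (2,5), (2,6), (3,5), (3,6)

α = atan 0.6 = 30.96°;  2α = 61.93°
n_0 = (-0.8824, -0.4706)
n_1 = (-0.2204, -0.9754)
n_2 = (+0.4693, -0.8831)
n_3 = (+0.9050, -0.4254)
n_4 = (+0.4621, +0.8868)
n_5 = (-0.7505, +0.6609)
n_6 = (-0.9756, +0.2195)
  (0,1): δ = 130.81°  ·
  (0,2): δ = 90.09°  ·
  (0,3): δ = 53.25°  ✓
  (0,4): δ = 34.40°  ✓
  (0,5): δ = 110.56°  ·
  (0,6): δ = 139.25°  ·
  (1,2): δ = 139.28°  ·
  (1,3): δ = 102.44°  ·
  (1,4): δ = 14.79°  ✓
  (1,5): δ = 61.37°  ✓
  (1,6): δ = 90.05°  ·
  (2,3): δ = 143.16°  ·
  (2,4): δ = 55.51°  ✓
  (2,5): δ = 20.65°  ✓
  (2,6): δ = 49.33°  ✓
  (3,4): δ = 92.35°  ·
  (3,5): δ = 16.19°  ✓
  (3,6): δ = 12.50°  ✓
  (4,5): δ = 103.84°  ·
  (4,6): δ = 75.16°  ·
  (5,6): δ = 151.31°  ·
antipodal pairs: 9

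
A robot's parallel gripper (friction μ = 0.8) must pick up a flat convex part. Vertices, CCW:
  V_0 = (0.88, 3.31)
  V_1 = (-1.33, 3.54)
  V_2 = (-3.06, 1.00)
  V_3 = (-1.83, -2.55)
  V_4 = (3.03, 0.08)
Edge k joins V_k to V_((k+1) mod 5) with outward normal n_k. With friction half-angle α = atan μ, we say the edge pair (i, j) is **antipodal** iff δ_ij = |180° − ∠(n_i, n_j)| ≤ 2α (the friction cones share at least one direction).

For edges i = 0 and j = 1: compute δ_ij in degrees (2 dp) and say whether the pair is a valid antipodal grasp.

α = atan 0.8 = 38.66°;  2α = 77.32°
edge 0: e_0 = (-2.21, +0.23);  n_0 = (+0.1035, +0.9946)
edge 1: e_1 = (-1.73, -2.54);  n_1 = (-0.8265, +0.5629)
∠(n_0, n_1) = 61.68°
δ = |180° − 61.68°| = 118.32°
118.32° > 2α = 77.32°  →  invalid

δ = 118.32°, invalid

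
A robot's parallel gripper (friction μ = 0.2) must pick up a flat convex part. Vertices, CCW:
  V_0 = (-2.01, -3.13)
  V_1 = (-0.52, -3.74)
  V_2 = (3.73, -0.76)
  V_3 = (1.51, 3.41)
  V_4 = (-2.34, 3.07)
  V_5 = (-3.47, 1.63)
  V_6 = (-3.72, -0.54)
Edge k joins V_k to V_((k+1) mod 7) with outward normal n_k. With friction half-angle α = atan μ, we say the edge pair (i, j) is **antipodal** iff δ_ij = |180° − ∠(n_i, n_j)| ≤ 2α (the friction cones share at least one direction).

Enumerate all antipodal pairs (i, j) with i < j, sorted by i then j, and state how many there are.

α = atan 0.2 = 11.31°;  2α = 22.62°
n_0 = (-0.3789, -0.9254)
n_1 = (+0.5741, -0.8188)
n_2 = (+0.8827, +0.4699)
n_3 = (-0.0880, +0.9961)
n_4 = (-0.7867, +0.6173)
n_5 = (-0.9934, +0.1145)
n_6 = (-0.8345, -0.5510)
  (0,1): δ = 122.70°  ·
  (0,2): δ = 39.71°  ·
  (0,3): δ = 27.31°  ·
  (0,4): δ = 74.14°  ·
  (0,5): δ = 105.69°  ·
  (0,6): δ = 145.70°  ·
  (1,2): δ = 97.01°  ·
  (1,3): δ = 29.99°  ·
  (1,4): δ = 16.84°  ✓
  (1,5): δ = 48.39°  ·
  (1,6): δ = 88.40°  ·
  (2,3): δ = 112.98°  ·
  (2,4): δ = 66.15°  ·
  (2,5): δ = 34.60°  ·
  (2,6): δ = 5.40°  ✓
  (3,4): δ = 133.17°  ·
  (3,5): δ = 101.62°  ·
  (3,6): δ = 61.61°  ·
  (4,5): δ = 148.45°  ·
  (4,6): δ = 108.44°  ·
  (5,6): δ = 139.99°  ·
antipodal pairs: 2

count = 2; pairs: (1,4), (2,6)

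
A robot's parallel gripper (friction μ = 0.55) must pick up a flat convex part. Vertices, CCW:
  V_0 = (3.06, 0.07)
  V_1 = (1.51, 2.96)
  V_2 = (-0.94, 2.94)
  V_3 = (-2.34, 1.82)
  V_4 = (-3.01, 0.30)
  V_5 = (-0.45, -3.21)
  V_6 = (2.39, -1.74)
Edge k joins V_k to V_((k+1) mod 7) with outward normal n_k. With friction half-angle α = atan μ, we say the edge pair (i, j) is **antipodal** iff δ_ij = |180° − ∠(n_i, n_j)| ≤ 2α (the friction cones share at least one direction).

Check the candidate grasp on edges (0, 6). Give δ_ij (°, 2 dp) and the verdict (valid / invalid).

δ = 131.48°, invalid

α = atan 0.55 = 28.81°;  2α = 57.62°
edge 0: e_0 = (-1.55, +2.89);  n_0 = (+0.8813, +0.4726)
edge 6: e_6 = (+0.67, +1.81);  n_6 = (+0.9378, -0.3471)
∠(n_0, n_6) = 48.52°
δ = |180° − 48.52°| = 131.48°
131.48° > 2α = 57.62°  →  invalid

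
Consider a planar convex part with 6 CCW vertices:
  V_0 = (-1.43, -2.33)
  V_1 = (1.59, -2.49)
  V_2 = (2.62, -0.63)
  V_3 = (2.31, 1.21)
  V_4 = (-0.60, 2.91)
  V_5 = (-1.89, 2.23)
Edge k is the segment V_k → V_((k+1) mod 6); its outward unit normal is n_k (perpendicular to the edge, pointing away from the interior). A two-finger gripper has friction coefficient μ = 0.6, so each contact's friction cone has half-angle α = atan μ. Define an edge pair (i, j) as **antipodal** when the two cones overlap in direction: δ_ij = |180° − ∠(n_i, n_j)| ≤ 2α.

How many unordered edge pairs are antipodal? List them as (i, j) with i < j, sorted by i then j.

α = atan 0.6 = 30.96°;  2α = 61.93°
n_0 = (-0.0529, -0.9986)
n_1 = (+0.8748, -0.4844)
n_2 = (+0.9861, +0.1661)
n_3 = (+0.5044, +0.8635)
n_4 = (-0.4663, +0.8846)
n_5 = (-0.9950, -0.1004)
  (0,1): δ = 115.94°  ·
  (0,2): δ = 77.40°  ·
  (0,3): δ = 27.26°  ✓
  (0,4): δ = 30.83°  ✓
  (0,5): δ = 98.79°  ·
  (1,2): δ = 141.46°  ·
  (1,3): δ = 91.32°  ·
  (1,4): δ = 33.23°  ✓
  (1,5): δ = 34.74°  ✓
  (2,3): δ = 129.86°  ·
  (2,4): δ = 71.77°  ·
  (2,5): δ = 3.80°  ✓
  (3,4): δ = 121.91°  ·
  (3,5): δ = 53.95°  ✓
  (4,5): δ = 112.03°  ·
antipodal pairs: 6

count = 6; pairs: (0,3), (0,4), (1,4), (1,5), (2,5), (3,5)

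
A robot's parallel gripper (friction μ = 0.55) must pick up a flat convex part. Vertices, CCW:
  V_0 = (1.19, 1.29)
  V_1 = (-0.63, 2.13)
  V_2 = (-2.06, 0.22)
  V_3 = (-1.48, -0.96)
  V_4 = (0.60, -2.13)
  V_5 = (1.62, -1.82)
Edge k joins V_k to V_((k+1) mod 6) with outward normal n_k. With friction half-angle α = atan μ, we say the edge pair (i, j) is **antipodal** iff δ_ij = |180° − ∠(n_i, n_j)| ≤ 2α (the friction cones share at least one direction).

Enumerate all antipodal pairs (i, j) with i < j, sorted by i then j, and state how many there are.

α = atan 0.55 = 28.81°;  2α = 57.62°
n_0 = (+0.4191, +0.9080)
n_1 = (-0.8005, +0.5993)
n_2 = (-0.8974, -0.4411)
n_3 = (-0.4903, -0.8716)
n_4 = (+0.2908, -0.9568)
n_5 = (+0.9906, +0.1370)
  (0,1): δ = 102.05°  ·
  (0,2): δ = 39.05°  ✓
  (0,3): δ = 4.58°  ✓
  (0,4): δ = 41.68°  ✓
  (0,5): δ = 122.65°  ·
  (1,2): δ = 117.00°  ·
  (1,3): δ = 82.54°  ·
  (1,4): δ = 36.27°  ✓
  (1,5): δ = 44.69°  ✓
  (2,3): δ = 145.53°  ·
  (2,4): δ = 99.27°  ·
  (2,5): δ = 18.30°  ✓
  (3,4): δ = 133.74°  ·
  (3,5): δ = 52.77°  ✓
  (4,5): δ = 99.03°  ·
antipodal pairs: 7

count = 7; pairs: (0,2), (0,3), (0,4), (1,4), (1,5), (2,5), (3,5)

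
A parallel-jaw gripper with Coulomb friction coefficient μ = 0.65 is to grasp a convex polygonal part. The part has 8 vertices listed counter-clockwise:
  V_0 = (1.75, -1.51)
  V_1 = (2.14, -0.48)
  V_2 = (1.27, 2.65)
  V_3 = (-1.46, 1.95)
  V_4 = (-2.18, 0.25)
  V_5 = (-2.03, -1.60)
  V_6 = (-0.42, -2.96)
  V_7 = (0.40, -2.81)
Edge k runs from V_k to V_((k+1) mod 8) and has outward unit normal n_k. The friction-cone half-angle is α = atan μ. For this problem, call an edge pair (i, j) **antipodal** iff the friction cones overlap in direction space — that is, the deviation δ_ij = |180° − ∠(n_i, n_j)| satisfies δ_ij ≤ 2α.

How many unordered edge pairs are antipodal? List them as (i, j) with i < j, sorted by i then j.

count = 12; pairs: (0,2), (0,3), (0,4), (1,3), (1,4), (1,5), (2,5), (2,6), (2,7), (3,6), (3,7), (4,7)

α = atan 0.65 = 33.02°;  2α = 66.05°
n_0 = (+0.9352, -0.3541)
n_1 = (+0.9635, +0.2678)
n_2 = (-0.2484, +0.9687)
n_3 = (-0.9208, +0.3900)
n_4 = (-0.9967, -0.0808)
n_5 = (-0.6453, -0.7639)
n_6 = (+0.1799, -0.9837)
n_7 = (+0.6936, -0.7203)
  (0,1): δ = 143.73°  ·
  (0,2): δ = 54.88°  ✓
  (0,3): δ = 2.22°  ✓
  (0,4): δ = 25.37°  ✓
  (0,5): δ = 70.55°  ·
  (0,6): δ = 121.11°  ·
  (0,7): δ = 154.66°  ·
  (1,2): δ = 91.15°  ·
  (1,3): δ = 38.49°  ✓
  (1,4): δ = 10.90°  ✓
  (1,5): δ = 34.28°  ✓
  (1,6): δ = 84.83°  ·
  (1,7): δ = 118.39°  ·
  (2,3): δ = 127.34°  ·
  (2,4): δ = 99.75°  ·
  (2,5): δ = 54.57°  ✓
  (2,6): δ = 4.02°  ✓
  (2,7): δ = 29.54°  ✓
  (3,4): δ = 152.41°  ·
  (3,5): δ = 107.23°  ·
  (3,6): δ = 56.68°  ✓
  (3,7): δ = 23.13°  ✓
  (4,5): δ = 134.82°  ·
  (4,6): δ = 84.27°  ·
  (4,7): δ = 50.72°  ✓
  (5,6): δ = 129.45°  ·
  (5,7): δ = 95.89°  ·
  (6,7): δ = 146.45°  ·
antipodal pairs: 12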